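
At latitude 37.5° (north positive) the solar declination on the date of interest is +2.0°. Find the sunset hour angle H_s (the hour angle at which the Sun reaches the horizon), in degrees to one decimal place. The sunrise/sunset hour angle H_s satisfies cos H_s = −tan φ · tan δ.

91.5°

−tan φ tan δ = −(0.7673)(0.0349) = -0.0268; H_s = arccos(-0.0268) = 91.54°.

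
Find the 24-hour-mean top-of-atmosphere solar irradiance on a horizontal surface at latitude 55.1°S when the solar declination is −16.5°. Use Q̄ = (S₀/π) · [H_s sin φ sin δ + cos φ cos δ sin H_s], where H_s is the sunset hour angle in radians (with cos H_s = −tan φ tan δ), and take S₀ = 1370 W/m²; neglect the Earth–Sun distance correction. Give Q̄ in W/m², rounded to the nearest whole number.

421 W/m²

The sunset hour angle satisfies cos H_s = −tan φ tan δ = -0.4246, giving H_s = 115.13°. In radians, H_s = 2.0094.
H_s sin φ sin δ = 2.0094 × -0.8202 × -0.2840 = 0.4681.
cos φ cos δ sin H_s = 0.5721 × 0.9588 × 0.9053 = 0.4966.
Q̄ = (1370/π) × (0.4681 + 0.4966) = 436.08 × 0.9647 = 420.69 W/m².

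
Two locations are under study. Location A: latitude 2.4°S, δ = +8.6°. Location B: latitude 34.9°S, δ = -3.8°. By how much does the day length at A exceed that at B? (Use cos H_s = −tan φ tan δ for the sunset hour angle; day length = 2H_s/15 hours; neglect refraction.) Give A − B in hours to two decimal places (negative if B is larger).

-0.40 h

A: H_s = arccos(−tan -2.4° · tan 8.6°) = 89.64°, so 2H_s/15 = 11.9520 h.
B: H_s = arccos(−tan -34.9° · tan -3.8°) = 92.66°, so 2H_s/15 = 12.3547 h.
A − B = 11.9520 − 12.3547 = -0.4027 h.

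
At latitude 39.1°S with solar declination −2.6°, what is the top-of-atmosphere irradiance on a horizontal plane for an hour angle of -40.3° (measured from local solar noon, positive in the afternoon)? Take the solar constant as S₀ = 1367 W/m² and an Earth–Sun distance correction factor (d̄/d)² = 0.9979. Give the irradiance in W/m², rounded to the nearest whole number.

846 W/m²

cos θ_z = sin(-39.1°) sin(-2.6°) + cos(-39.1°) cos(-2.6°) cos(-40.30°) = 0.0286 + 0.5913 = 0.6199.
Top-of-atmosphere irradiance = S₀ (d̄/d)² cos θ_z = 1367 × 0.9979 × 0.6199 = 845.62 W/m².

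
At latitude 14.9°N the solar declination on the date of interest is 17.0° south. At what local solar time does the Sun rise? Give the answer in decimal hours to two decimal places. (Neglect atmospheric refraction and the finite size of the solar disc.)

6.31 h

The sunset hour angle satisfies cos H_s = −tan φ tan δ = 0.0813, giving H_s = 85.34°.
Sunrise is at 12 − H_s/15 = 12 − 5.689 = 6.311 h local solar time.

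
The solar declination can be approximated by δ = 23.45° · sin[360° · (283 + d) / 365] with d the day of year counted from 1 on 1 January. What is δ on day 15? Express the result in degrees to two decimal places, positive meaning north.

360 × (283 + 15) / 365 = 293.918°; sin(293.918°) = -0.9141.
δ = 23.45 × -0.9141 = -21.436° ≈ -21.44°.

-21.44°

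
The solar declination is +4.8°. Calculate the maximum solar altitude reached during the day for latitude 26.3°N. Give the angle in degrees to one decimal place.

At local solar noon the hour angle is zero, so the elevation is 90° − |φ − δ| = 90° − |26.3° − (4.8°)| = 90° − 21.5° = 68.5°.

68.5°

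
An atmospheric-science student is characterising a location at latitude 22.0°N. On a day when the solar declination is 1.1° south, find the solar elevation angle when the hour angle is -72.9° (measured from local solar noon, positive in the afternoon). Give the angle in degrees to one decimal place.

15.4°

cos θ_z = sin(22.0°) sin(-1.1°) + cos(22.0°) cos(-1.1°) cos(-72.90°) = -0.0072 + 0.2726 = 0.2654.
θ_z = arccos(0.2654) = 74.61°, so the elevation is 90° − 74.61° = 15.39°.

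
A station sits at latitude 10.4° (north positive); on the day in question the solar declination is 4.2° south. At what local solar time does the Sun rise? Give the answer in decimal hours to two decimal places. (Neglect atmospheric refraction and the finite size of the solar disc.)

The sunset hour angle satisfies cos H_s = −tan φ tan δ = 0.0135, giving H_s = 89.23°.
Sunrise is at 12 − H_s/15 = 12 − 5.949 = 6.051 h local solar time.

6.05 h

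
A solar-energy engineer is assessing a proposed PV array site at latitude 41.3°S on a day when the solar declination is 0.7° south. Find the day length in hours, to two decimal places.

12.08 hours

−tan φ tan δ = −(-0.8785)(-0.0122) = -0.0107; H_s = arccos(-0.0107) = 90.61°.
Day length = 2 H_s / 15° h⁻¹ = 181.22° / 15 = 12.081 h.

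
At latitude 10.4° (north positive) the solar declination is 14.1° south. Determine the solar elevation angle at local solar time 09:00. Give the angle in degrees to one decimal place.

Hour angle H = 15° × (9 − 12) = -45.00°.
cos θ_z = sin φ sin δ + cos φ cos δ cos H = (0.1805)(-0.2436) + (0.9836)(0.9699)(0.7071) = 0.6306.
θ_z = arccos(0.6306) = 50.91°, so the elevation is 90° − 50.91° = 39.09°.

39.1°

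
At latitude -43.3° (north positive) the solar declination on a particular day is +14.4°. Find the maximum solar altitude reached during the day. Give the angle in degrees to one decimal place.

32.3°

At local solar noon the hour angle is zero, so the elevation is 90° − |φ − δ| = 90° − |-43.3° − (14.4°)| = 90° − 57.7° = 32.3°.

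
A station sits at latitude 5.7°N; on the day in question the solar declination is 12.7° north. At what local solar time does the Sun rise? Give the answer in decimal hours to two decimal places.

5.91 h

The sunset hour angle satisfies cos H_s = −tan φ tan δ = -0.0225, giving H_s = 91.29°.
Sunrise is at 12 − H_s/15 = 12 − 6.086 = 5.914 h local solar time.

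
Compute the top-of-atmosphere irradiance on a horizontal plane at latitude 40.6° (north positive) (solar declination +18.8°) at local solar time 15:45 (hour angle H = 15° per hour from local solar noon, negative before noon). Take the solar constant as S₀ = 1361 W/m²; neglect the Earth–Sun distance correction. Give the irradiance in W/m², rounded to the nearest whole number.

Hour angle H = 15° × (15.75 − 12) = 56.25°.
cos θ_z = sin φ sin δ + cos φ cos δ cos H = (0.6508)(0.3223) + (0.7593)(0.9466)(0.5556) = 0.6091.
Top-of-atmosphere irradiance = S₀ cos θ_z = 1361 × 0.6091 = 828.99 W/m².

829 W/m²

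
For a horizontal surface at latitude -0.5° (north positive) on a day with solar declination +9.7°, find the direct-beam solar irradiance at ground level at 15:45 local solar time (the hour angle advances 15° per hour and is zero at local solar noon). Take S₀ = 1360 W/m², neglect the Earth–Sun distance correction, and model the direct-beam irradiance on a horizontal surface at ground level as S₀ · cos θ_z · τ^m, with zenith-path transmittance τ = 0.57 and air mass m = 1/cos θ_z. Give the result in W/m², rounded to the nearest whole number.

265 W/m²

Hour angle H = 15° × (15.75 − 12) = 56.25°.
With φ = -0.5°, δ = 9.7°, H = 56.25°: sin φ sin δ = -0.0015, cos φ cos δ cos H = 0.5476, so cos θ_z = 0.5461.
Air mass m = 1/cos θ_z = 1/0.5461 = 1.831; τ^m = 0.57^1.831 = 0.3573.
Surface direct beam = 1360 × 0.5461 × 0.3573 = 265.37 W/m².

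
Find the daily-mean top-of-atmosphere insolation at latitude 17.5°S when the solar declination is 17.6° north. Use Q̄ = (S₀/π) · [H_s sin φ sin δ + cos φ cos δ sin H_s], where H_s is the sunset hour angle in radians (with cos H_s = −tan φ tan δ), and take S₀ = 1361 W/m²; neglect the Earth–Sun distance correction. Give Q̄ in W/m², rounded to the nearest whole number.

334 W/m²

The sunset hour angle satisfies cos H_s = −tan φ tan δ = 0.1000, giving H_s = 84.26°. In radians, H_s = 1.4706.
H_s sin φ sin δ = 1.4706 × -0.3007 × 0.3024 = -0.1337.
cos φ cos δ sin H_s = 0.9537 × 0.9532 × 0.9950 = 0.9045.
Q̄ = (1361/π) × (-0.1337 + 0.9045) = 433.22 × 0.7708 = 333.93 W/m².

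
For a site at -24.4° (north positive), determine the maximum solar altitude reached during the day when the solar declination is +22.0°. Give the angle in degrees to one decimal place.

43.6°

At local solar noon the hour angle is zero, so the elevation is 90° − |φ − δ| = 90° − |-24.4° − (22.0°)| = 90° − 46.4° = 43.6°.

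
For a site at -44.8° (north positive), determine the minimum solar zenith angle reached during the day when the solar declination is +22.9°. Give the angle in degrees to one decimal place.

67.7°

At local solar noon the hour angle is zero, so the zenith angle is |φ − δ| = |-44.8° − (22.9°)| = 67.7°.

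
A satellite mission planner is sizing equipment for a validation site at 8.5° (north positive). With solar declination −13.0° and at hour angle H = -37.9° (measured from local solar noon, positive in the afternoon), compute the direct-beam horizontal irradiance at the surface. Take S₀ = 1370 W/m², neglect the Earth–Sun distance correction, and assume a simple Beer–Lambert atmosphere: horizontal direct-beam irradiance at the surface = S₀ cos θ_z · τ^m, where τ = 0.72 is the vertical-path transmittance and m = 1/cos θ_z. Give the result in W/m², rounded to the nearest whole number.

634 W/m²

cos θ_z = sin φ sin δ + cos φ cos δ cos H = (0.1478)(-0.2250) + (0.9890)(0.9744)(0.7891) = 0.7272.
Air mass m = 1/cos θ_z = 1/0.7272 = 1.375; τ^m = 0.72^1.375 = 0.6365.
Surface direct beam = 1370 × 0.7272 × 0.6365 = 634.12 W/m².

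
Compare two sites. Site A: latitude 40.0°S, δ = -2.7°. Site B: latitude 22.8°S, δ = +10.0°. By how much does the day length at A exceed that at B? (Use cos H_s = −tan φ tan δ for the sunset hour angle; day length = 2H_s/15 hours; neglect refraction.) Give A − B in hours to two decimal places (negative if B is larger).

A: H_s = arccos(−tan -40.0° · tan -2.7°) = 92.27°, so 2H_s/15 = 12.3027 h.
B: H_s = arccos(−tan -22.8° · tan 10.0°) = 85.75°, so 2H_s/15 = 11.4333 h.
A − B = 12.3027 − 11.4333 = 0.8694 h.

+0.87 h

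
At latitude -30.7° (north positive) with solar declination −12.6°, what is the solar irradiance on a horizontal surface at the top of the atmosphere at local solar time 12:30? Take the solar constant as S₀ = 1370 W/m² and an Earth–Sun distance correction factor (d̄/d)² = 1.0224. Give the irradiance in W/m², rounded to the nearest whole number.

1321 W/m²

Hour angle H = 15° × (12.5 − 12) = 7.50°.
cos θ_z = sin φ sin δ + cos φ cos δ cos H = (-0.5105)(-0.2181) + (0.8599)(0.9759)(0.9914) = 0.9433.
Top-of-atmosphere irradiance = S₀ (d̄/d)² cos θ_z = 1370 × 1.0224 × 0.9433 = 1321.27 W/m².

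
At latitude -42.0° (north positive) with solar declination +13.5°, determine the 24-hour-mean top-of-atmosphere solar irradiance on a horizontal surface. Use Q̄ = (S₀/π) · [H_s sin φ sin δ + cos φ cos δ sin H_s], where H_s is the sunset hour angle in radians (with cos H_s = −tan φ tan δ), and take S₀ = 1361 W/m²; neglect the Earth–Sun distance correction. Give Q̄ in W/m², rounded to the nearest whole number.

cos H_s = −tan(-42.0°) · tan(13.5°) = 0.2162, so H_s = arccos(0.2162) = 77.51°. In radians, H_s = 1.3528.
H_s sin φ sin δ = 1.3528 × -0.6691 × 0.2334 = -0.2113.
cos φ cos δ sin H_s = 0.7431 × 0.9724 × 0.9763 = 0.7055.
Q̄ = (1361/π) × (-0.2113 + 0.7055) = 433.22 × 0.4942 = 214.10 W/m².

214 W/m²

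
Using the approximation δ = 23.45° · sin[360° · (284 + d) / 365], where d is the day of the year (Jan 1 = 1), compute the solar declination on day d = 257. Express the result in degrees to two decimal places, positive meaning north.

360 × (284 + 257) / 365 = 533.589°; sin(533.589°) = 0.1117.
δ = 23.45 × 0.1117 = 2.619° ≈ +2.62°.

+2.62°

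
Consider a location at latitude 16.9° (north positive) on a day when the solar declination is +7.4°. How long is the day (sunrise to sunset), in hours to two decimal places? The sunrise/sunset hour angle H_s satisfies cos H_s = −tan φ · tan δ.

The sunset hour angle satisfies cos H_s = −tan φ tan δ = -0.0395, giving H_s = 92.26°.
Day length = 2 H_s / 15° h⁻¹ = 184.52° / 15 = 12.301 h.

12.30 hours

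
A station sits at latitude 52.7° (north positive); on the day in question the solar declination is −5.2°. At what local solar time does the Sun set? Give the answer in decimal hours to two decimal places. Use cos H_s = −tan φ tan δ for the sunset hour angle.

cos H_s = −tan(52.7°) · tan(-5.2°) = 0.1195, so H_s = arccos(0.1195) = 83.14°.
Sunset is at 12 + H_s/15 = 12 + 5.543 = 17.543 h local solar time.

17.54 h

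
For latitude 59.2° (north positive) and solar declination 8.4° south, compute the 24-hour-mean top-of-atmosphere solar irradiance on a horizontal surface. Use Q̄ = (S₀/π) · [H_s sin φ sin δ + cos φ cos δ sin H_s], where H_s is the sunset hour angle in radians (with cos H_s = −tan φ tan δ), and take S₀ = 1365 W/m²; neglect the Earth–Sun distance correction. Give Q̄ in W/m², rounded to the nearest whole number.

141 W/m²

The sunset hour angle satisfies cos H_s = −tan φ tan δ = 0.2477, giving H_s = 75.66°. In radians, H_s = 1.3205.
H_s sin φ sin δ = 1.3205 × 0.8590 × -0.1461 = -0.1657.
cos φ cos δ sin H_s = 0.5120 × 0.9893 × 0.9688 = 0.4907.
Q̄ = (1365/π) × (-0.1657 + 0.4907) = 434.49 × 0.3250 = 141.21 W/m².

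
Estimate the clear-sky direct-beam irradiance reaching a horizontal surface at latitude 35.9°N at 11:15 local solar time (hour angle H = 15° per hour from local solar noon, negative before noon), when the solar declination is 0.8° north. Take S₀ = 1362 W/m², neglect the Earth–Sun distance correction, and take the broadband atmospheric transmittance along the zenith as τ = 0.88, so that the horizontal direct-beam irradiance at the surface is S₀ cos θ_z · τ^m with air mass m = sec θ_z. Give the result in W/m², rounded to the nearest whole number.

932 W/m²

Hour angle H = 15° × (11.25 − 12) = -11.25°.
cos θ_z = sin(35.9°) sin(0.8°) + cos(35.9°) cos(0.8°) cos(-11.25°) = 0.0082 + 0.7944 = 0.8026.
Air mass m = 1/cos θ_z = 1/0.8026 = 1.246; τ^m = 0.88^1.246 = 0.8528.
Surface direct beam = 1362 × 0.8026 × 0.8528 = 932.23 W/m².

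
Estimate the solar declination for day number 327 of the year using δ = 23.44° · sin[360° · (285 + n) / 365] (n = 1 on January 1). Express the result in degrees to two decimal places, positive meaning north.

360 × (285 + 327) / 365 = 603.616°; sin(603.616°) = -0.8958.
δ = 23.44 × -0.8958 = -20.998° ≈ -21.00°.

-21.00°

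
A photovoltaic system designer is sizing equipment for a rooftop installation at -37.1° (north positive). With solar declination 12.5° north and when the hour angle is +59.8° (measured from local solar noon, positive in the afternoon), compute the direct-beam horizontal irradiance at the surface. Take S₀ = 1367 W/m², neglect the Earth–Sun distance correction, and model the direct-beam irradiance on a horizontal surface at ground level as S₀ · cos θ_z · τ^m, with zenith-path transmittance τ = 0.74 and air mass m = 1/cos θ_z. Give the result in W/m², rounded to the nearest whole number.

cos θ_z = sin φ sin δ + cos φ cos δ cos H = (-0.6032)(0.2164) + (0.7976)(0.9763)(0.5030) = 0.2612.
Air mass m = 1/cos θ_z = 1/0.2612 = 3.828; τ^m = 0.74^3.828 = 0.3158.
Surface direct beam = 1367 × 0.2612 × 0.3158 = 112.76 W/m².

113 W/m²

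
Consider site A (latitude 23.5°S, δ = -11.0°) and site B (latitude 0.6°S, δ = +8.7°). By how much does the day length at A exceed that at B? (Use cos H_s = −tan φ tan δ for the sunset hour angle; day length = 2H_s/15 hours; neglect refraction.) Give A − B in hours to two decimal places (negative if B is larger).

+0.66 h

A: H_s = arccos(−tan -23.5° · tan -11.0°) = 94.85°, so 2H_s/15 = 12.6467 h.
B: H_s = arccos(−tan -0.6° · tan 8.7°) = 89.91°, so 2H_s/15 = 11.9880 h.
A − B = 12.6467 − 11.9880 = 0.6587 h.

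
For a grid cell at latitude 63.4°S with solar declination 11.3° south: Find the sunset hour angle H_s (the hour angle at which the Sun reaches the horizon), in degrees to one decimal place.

The sunset hour angle satisfies cos H_s = −tan φ tan δ = -0.3990, giving H_s = 113.52°.

113.5°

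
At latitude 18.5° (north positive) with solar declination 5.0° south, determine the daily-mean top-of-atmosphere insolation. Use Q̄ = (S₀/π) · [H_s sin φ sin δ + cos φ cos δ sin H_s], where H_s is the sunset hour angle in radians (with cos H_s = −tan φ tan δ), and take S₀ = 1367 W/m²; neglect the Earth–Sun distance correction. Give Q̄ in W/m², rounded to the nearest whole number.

cos H_s = −tan(18.5°) · tan(-5.0°) = 0.0293, so H_s = arccos(0.0293) = 88.32°. In radians, H_s = 1.5415.
H_s sin φ sin δ = 1.5415 × 0.3173 × -0.0872 = -0.0427.
cos φ cos δ sin H_s = 0.9483 × 0.9962 × 0.9996 = 0.9443.
Q̄ = (1367/π) × (-0.0427 + 0.9443) = 435.13 × 0.9016 = 392.31 W/m².

392 W/m²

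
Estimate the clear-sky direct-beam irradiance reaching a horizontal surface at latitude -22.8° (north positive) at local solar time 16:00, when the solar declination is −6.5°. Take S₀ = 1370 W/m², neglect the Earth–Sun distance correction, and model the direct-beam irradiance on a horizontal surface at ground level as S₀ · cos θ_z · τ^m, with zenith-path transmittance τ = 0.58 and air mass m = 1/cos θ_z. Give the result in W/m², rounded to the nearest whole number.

Hour angle H = 15° × (16 − 12) = 60.00°.
cos θ_z = sin φ sin δ + cos φ cos δ cos H = (-0.3875)(-0.1132) + (0.9219)(0.9936)(0.5000) = 0.5019.
Air mass m = 1/cos θ_z = 1/0.5019 = 1.992; τ^m = 0.58^1.992 = 0.3379.
Surface direct beam = 1370 × 0.5019 × 0.3379 = 232.34 W/m².

232 W/m²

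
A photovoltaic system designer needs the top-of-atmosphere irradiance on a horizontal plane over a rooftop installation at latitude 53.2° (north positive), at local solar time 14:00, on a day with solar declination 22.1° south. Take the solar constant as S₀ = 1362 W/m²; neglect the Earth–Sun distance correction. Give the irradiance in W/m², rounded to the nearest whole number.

244 W/m²

Hour angle H = 15° × (14 − 12) = 30.00°.
With φ = 53.2°, δ = -22.1°, H = 30.00°: sin φ sin δ = -0.3013, cos φ cos δ cos H = 0.4807, so cos θ_z = 0.1794.
Top-of-atmosphere irradiance = S₀ cos θ_z = 1362 × 0.1794 = 244.34 W/m².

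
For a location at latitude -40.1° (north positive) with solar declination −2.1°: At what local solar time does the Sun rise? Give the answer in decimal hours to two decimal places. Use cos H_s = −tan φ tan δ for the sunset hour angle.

5.88 h

−tan φ tan δ = −(-0.8421)(-0.0367) = -0.0309; H_s = arccos(-0.0309) = 91.77°.
Sunrise is at 12 − H_s/15 = 12 − 6.118 = 5.882 h local solar time.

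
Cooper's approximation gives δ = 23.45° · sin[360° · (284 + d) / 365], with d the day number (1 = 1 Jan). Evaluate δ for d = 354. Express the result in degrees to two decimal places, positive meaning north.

-23.45°

360 × (284 + 354) / 365 = 629.260°; sin(629.260°) = -0.9999.
δ = 23.45 × -0.9999 = -23.448° ≈ -23.45°.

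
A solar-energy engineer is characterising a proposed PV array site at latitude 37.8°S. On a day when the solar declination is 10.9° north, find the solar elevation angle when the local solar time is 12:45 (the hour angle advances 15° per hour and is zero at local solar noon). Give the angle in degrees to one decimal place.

Hour angle H = 15° × (12.75 − 12) = 11.25°.
With φ = -37.8°, δ = 10.9°, H = 11.25°: sin φ sin δ = -0.1159, cos φ cos δ cos H = 0.7610, so cos θ_z = 0.6451.
θ_z = arccos(0.6451) = 49.83°, so the elevation is 90° − 49.83° = 40.17°.

40.2°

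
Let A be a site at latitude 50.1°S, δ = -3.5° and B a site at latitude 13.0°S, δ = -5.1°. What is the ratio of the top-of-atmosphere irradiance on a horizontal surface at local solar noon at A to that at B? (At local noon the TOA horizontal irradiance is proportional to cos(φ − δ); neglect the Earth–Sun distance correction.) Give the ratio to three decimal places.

0.694

A: cos θ_z = cos(-50.1° − (-3.5°)) = 0.6871.
B: cos θ_z = cos(-13.0° − (-5.1°)) = 0.9905.
Ratio A/B = 0.6871 / 0.9905 = 0.6937.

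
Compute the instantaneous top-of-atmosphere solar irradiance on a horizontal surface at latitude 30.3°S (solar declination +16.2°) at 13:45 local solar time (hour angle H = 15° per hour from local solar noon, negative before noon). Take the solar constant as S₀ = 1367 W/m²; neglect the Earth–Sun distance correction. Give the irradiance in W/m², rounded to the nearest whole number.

Hour angle H = 15° × (13.75 − 12) = 26.25°.
cos θ_z = sin(-30.3°) sin(16.2°) + cos(-30.3°) cos(16.2°) cos(26.25°) = -0.1408 + 0.7436 = 0.6028.
Top-of-atmosphere irradiance = S₀ cos θ_z = 1367 × 0.6028 = 824.03 W/m².

824 W/m²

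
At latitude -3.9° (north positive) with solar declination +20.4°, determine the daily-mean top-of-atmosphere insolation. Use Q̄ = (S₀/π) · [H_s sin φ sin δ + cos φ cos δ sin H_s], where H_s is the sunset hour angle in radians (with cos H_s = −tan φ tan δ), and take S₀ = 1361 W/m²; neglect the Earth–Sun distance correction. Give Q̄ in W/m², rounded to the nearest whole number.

389 W/m²

cos H_s = −tan(-3.9°) · tan(20.4°) = 0.0254, so H_s = arccos(0.0254) = 88.54°. In radians, H_s = 1.5453.
H_s sin φ sin δ = 1.5453 × -0.0680 × 0.3486 = -0.0366.
cos φ cos δ sin H_s = 0.9977 × 0.9373 × 0.9997 = 0.9349.
Q̄ = (1361/π) × (-0.0366 + 0.9349) = 433.22 × 0.8983 = 389.16 W/m².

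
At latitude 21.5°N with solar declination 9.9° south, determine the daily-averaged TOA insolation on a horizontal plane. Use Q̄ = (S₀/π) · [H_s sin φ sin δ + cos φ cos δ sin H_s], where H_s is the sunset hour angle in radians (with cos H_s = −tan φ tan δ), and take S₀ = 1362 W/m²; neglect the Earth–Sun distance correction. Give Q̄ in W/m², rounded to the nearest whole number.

355 W/m²

−tan φ tan δ = −(0.3939)(-0.1745) = 0.0687; H_s = arccos(0.0687) = 86.06°. In radians, H_s = 1.5020.
H_s sin φ sin δ = 1.5020 × 0.3665 × -0.1719 = -0.0946.
cos φ cos δ sin H_s = 0.9304 × 0.9851 × 0.9976 = 0.9143.
Q̄ = (1362/π) × (-0.0946 + 0.9143) = 433.54 × 0.8197 = 355.37 W/m².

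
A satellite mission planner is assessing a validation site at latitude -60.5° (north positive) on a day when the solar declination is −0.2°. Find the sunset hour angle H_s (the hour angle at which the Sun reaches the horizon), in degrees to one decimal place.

The sunset hour angle satisfies cos H_s = −tan φ tan δ = -0.0062, giving H_s = 90.36°.

90.4°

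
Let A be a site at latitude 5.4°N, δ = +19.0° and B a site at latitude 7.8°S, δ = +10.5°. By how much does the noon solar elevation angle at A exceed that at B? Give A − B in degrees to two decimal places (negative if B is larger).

+4.70°

A: 90° − |5.4 − (19.0)| = 76.40°.
B: 90° − |-7.8 − (10.5)| = 71.70°.
A − B = 76.40 − 71.70 = 4.70°.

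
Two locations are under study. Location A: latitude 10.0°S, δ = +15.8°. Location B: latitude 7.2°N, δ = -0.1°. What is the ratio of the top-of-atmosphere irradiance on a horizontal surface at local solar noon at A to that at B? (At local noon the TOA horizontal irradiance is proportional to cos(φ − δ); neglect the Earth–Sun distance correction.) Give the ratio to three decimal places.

0.908

A: cos θ_z = cos(-10.0° − (15.8°)) = 0.9003.
B: cos θ_z = cos(7.2° − (-0.1°)) = 0.9919.
Ratio A/B = 0.9003 / 0.9919 = 0.9077.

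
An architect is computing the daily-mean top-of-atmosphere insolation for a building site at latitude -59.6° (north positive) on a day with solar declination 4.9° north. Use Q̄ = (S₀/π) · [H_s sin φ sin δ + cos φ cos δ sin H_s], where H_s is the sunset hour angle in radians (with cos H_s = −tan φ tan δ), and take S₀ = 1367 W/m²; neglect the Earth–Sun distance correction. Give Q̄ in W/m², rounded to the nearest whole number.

The sunset hour angle satisfies cos H_s = −tan φ tan δ = 0.1461, giving H_s = 81.60°. In radians, H_s = 1.4242.
H_s sin φ sin δ = 1.4242 × -0.8625 × 0.0854 = -0.1049.
cos φ cos δ sin H_s = 0.5060 × 0.9963 × 0.9893 = 0.4987.
Q̄ = (1367/π) × (-0.1049 + 0.4987) = 435.13 × 0.3938 = 171.35 W/m².

171 W/m²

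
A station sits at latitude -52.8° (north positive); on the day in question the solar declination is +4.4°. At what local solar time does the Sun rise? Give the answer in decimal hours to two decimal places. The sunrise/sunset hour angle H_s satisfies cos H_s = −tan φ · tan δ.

6.39 h

−tan φ tan δ = −(-1.3175)(0.0769) = 0.1013; H_s = arccos(0.1013) = 84.19°.
Sunrise is at 12 − H_s/15 = 12 − 5.613 = 6.387 h local solar time.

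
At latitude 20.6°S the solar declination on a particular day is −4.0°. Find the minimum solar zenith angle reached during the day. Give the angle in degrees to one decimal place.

At local solar noon the hour angle is zero, so the zenith angle is |φ − δ| = |-20.6° − (-4.0°)| = 16.6°.

16.6°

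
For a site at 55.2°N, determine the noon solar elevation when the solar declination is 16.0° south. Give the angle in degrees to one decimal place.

At local solar noon the hour angle is zero, so the elevation is 90° − |φ − δ| = 90° − |55.2° − (-16.0°)| = 90° − 71.2° = 18.8°.

18.8°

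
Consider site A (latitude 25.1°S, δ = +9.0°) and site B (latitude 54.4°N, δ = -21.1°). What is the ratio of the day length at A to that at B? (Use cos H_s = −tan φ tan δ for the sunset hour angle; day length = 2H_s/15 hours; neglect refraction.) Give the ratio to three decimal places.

A: H_s = arccos(−tan -25.1° · tan 9.0°) = 85.75°, so 2H_s/15 = 11.4333 h.
B: H_s = arccos(−tan 54.4° · tan -21.1°) = 57.39°, so 2H_s/15 = 7.6520 h.
Ratio A/B = 11.4333 / 7.6520 = 1.4942.

1.494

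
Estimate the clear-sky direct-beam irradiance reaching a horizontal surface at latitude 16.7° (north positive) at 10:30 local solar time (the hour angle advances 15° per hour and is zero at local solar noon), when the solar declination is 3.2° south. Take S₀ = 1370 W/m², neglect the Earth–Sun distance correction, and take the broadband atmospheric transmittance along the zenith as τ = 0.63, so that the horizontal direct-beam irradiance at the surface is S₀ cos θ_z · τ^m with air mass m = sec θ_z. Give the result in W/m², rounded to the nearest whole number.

Hour angle H = 15° × (10.5 − 12) = -22.50°.
With φ = 16.7°, δ = -3.2°, H = -22.50°: sin φ sin δ = -0.0160, cos φ cos δ cos H = 0.8835, so cos θ_z = 0.8675.
Air mass m = 1/cos θ_z = 1/0.8675 = 1.153; τ^m = 0.63^1.153 = 0.5870.
Surface direct beam = 1370 × 0.8675 × 0.5870 = 697.63 W/m².

698 W/m²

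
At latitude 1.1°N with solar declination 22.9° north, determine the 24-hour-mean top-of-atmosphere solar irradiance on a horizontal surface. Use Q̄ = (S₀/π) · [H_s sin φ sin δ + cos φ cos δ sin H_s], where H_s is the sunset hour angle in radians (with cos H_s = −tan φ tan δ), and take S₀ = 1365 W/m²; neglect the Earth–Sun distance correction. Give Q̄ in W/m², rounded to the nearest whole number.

405 W/m²

−tan φ tan δ = −(0.0192)(0.4224) = -0.0081; H_s = arccos(-0.0081) = 90.46°. In radians, H_s = 1.5788.
H_s sin φ sin δ = 1.5788 × 0.0192 × 0.3891 = 0.0118.
cos φ cos δ sin H_s = 0.9998 × 0.9212 × 1.0000 = 0.9210.
Q̄ = (1365/π) × (0.0118 + 0.9210) = 434.49 × 0.9328 = 405.29 W/m².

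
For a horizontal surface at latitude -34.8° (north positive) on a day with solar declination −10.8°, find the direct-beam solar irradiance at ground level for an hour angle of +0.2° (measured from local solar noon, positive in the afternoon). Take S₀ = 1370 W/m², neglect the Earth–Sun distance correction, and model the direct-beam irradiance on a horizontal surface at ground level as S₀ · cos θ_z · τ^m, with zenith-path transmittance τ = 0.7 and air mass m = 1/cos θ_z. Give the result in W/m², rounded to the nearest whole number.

With φ = -34.8°, δ = -10.8°, H = 0.20°: sin φ sin δ = 0.1069, cos φ cos δ cos H = 0.8066, so cos θ_z = 0.9135.
Air mass m = 1/cos θ_z = 1/0.9135 = 1.095; τ^m = 0.7^1.095 = 0.6767.
Surface direct beam = 1370 × 0.9135 × 0.6767 = 846.89 W/m².

847 W/m²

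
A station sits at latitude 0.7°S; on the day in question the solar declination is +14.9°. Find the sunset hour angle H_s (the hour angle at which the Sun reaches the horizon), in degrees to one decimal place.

89.8°

−tan φ tan δ = −(-0.0122)(0.2661) = 0.0032; H_s = arccos(0.0032) = 89.82°.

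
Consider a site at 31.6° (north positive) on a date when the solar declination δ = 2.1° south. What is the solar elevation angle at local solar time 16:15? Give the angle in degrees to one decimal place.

Hour angle H = 15° × (16.25 − 12) = 63.75°.
With φ = 31.6°, δ = -2.1°, H = 63.75°: sin φ sin δ = -0.0192, cos φ cos δ cos H = 0.3765, so cos θ_z = 0.3573.
θ_z = arccos(0.3573) = 69.07°, so the elevation is 90° − 69.07° = 20.93°.

20.9°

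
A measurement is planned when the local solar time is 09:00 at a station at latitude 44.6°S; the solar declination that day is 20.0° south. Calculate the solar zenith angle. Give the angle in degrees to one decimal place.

Hour angle H = 15° × (9 − 12) = -45.00°.
cos θ_z = sin φ sin δ + cos φ cos δ cos H = (-0.7022)(-0.3420) + (0.7120)(0.9397)(0.7071) = 0.7132.
θ_z = arccos(0.7132) = 44.50°.

44.5°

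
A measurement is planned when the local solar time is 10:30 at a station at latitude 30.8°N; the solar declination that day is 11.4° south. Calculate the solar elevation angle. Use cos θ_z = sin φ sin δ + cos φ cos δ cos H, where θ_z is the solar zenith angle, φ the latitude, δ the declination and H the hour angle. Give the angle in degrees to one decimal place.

42.6°

Hour angle H = 15° × (10.5 − 12) = -22.50°.
cos θ_z = sin(30.8°) sin(-11.4°) + cos(30.8°) cos(-11.4°) cos(-22.50°) = -0.1012 + 0.7779 = 0.6767.
θ_z = arccos(0.6767) = 47.41°, so the elevation is 90° − 47.41° = 42.59°.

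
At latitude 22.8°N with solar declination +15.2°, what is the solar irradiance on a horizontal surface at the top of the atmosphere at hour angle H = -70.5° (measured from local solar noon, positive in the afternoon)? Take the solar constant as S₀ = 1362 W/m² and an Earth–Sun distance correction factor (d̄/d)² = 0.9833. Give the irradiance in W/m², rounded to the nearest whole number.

With φ = 22.8°, δ = 15.2°, H = -70.50°: sin φ sin δ = 0.1016, cos φ cos δ cos H = 0.2970, so cos θ_z = 0.3986.
Top-of-atmosphere irradiance = S₀ (d̄/d)² cos θ_z = 1362 × 0.9833 × 0.3986 = 533.83 W/m².

534 W/m²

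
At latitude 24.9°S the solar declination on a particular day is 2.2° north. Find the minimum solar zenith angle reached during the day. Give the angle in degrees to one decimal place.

At local solar noon the hour angle is zero, so the zenith angle is |φ − δ| = |-24.9° − (2.2°)| = 27.1°.

27.1°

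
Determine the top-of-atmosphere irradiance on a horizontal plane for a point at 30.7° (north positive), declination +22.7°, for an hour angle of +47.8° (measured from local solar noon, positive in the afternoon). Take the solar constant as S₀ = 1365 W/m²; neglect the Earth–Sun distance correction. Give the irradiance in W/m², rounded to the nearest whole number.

996 W/m²

With φ = 30.7°, δ = 22.7°, H = 47.80°: sin φ sin δ = 0.1970, cos φ cos δ cos H = 0.5328, so cos θ_z = 0.7298.
Top-of-atmosphere irradiance = S₀ cos θ_z = 1365 × 0.7298 = 996.18 W/m².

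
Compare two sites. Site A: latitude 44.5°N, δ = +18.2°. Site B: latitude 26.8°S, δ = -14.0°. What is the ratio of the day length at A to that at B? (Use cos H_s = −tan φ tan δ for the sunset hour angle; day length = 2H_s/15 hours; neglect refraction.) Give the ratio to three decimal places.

1.119

A: H_s = arccos(−tan 44.5° · tan 18.2°) = 108.85°, so 2H_s/15 = 14.5133 h.
B: H_s = arccos(−tan -26.8° · tan -14.0°) = 97.24°, so 2H_s/15 = 12.9653 h.
Ratio A/B = 14.5133 / 12.9653 = 1.1194.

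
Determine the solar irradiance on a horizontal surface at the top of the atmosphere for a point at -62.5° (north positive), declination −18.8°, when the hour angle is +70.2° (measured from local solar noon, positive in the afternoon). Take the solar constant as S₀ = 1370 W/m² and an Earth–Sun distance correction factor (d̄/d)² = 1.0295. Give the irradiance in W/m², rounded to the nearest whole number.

612 W/m²

cos θ_z = sin φ sin δ + cos φ cos δ cos H = (-0.8870)(-0.3223) + (0.4617)(0.9466)(0.3387) = 0.4339.
Top-of-atmosphere irradiance = S₀ (d̄/d)² cos θ_z = 1370 × 1.0295 × 0.4339 = 611.98 W/m².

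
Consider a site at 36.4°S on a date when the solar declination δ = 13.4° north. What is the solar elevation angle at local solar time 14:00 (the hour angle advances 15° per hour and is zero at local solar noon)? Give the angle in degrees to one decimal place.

32.7°

Hour angle H = 15° × (14 − 12) = 30.00°.
cos θ_z = sin φ sin δ + cos φ cos δ cos H = (-0.5934)(0.2317) + (0.8049)(0.9728)(0.8660) = 0.5406.
θ_z = arccos(0.5406) = 57.28°, so the elevation is 90° − 57.28° = 32.72°.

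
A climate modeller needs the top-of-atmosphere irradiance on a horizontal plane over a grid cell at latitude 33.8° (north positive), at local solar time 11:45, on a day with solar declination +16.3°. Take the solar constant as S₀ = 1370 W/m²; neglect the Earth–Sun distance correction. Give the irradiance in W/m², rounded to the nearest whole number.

1304 W/m²

Hour angle H = 15° × (11.75 − 12) = -3.75°.
With φ = 33.8°, δ = 16.3°, H = -3.75°: sin φ sin δ = 0.1561, cos φ cos δ cos H = 0.7959, so cos θ_z = 0.9520.
Top-of-atmosphere irradiance = S₀ cos θ_z = 1370 × 0.9520 = 1304.24 W/m².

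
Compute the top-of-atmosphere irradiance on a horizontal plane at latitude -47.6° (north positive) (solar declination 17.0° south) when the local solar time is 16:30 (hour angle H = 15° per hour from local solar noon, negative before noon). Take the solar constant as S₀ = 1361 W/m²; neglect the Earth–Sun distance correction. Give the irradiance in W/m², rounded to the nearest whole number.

630 W/m²

Hour angle H = 15° × (16.5 − 12) = 67.50°.
With φ = -47.6°, δ = -17.0°, H = 67.50°: sin φ sin δ = 0.2159, cos φ cos δ cos H = 0.2468, so cos θ_z = 0.4627.
Top-of-atmosphere irradiance = S₀ cos θ_z = 1361 × 0.4627 = 629.73 W/m².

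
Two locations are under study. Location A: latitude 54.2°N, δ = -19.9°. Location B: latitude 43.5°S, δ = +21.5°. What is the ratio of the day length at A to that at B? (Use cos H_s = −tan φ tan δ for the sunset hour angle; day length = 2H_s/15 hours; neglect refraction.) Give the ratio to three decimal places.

A: H_s = arccos(−tan 54.2° · tan -19.9°) = 59.87°, so 2H_s/15 = 7.9827 h.
B: H_s = arccos(−tan -43.5° · tan 21.5°) = 68.05°, so 2H_s/15 = 9.0733 h.
Ratio A/B = 7.9827 / 9.0733 = 0.8798.

0.880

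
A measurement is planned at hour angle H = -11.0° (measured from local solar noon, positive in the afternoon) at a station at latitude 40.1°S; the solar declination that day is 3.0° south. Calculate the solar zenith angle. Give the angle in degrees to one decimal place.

With φ = -40.1°, δ = -3.0°, H = -11.00°: sin φ sin δ = 0.0337, cos φ cos δ cos H = 0.7498, so cos θ_z = 0.7835.
θ_z = arccos(0.7835) = 38.42°.

38.4°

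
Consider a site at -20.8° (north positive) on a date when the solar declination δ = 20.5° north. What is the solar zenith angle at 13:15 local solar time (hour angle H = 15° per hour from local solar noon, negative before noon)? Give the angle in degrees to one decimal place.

Hour angle H = 15° × (13.25 − 12) = 18.75°.
cos θ_z = sin φ sin δ + cos φ cos δ cos H = (-0.3551)(0.3502) + (0.9348)(0.9367)(0.9469) = 0.7048.
θ_z = arccos(0.7048) = 45.19°.

45.2°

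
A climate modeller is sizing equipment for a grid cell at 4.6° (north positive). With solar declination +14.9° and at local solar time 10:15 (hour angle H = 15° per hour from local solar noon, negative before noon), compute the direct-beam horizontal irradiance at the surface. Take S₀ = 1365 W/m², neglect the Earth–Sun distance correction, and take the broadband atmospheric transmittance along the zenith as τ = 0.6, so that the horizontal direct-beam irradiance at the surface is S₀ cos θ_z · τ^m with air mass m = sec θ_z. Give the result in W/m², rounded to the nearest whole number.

Hour angle H = 15° × (10.25 − 12) = -26.25°.
cos θ_z = sin(4.6°) sin(14.9°) + cos(4.6°) cos(14.9°) cos(-26.25°) = 0.0206 + 0.8639 = 0.8845.
Air mass m = 1/cos θ_z = 1/0.8845 = 1.131; τ^m = 0.6^1.131 = 0.5612.
Surface direct beam = 1365 × 0.8845 × 0.5612 = 677.56 W/m².

678 W/m²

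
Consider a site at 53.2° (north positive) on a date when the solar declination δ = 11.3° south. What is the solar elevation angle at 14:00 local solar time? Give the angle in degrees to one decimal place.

20.6°

Hour angle H = 15° × (14 − 12) = 30.00°.
cos θ_z = sin φ sin δ + cos φ cos δ cos H = (0.8007)(-0.1959) + (0.5990)(0.9806)(0.8660) = 0.3518.
θ_z = arccos(0.3518) = 69.40°, so the elevation is 90° − 69.40° = 20.60°.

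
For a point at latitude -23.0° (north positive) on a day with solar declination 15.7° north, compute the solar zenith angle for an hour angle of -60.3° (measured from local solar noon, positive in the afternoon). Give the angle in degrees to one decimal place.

70.5°

cos θ_z = sin φ sin δ + cos φ cos δ cos H = (-0.3907)(0.2706) + (0.9205)(0.9627)(0.4955) = 0.3334.
θ_z = arccos(0.3334) = 70.52°.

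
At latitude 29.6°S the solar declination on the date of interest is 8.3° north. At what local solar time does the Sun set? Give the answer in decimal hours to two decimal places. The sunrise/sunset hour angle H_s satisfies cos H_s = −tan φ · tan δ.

−tan φ tan δ = −(-0.5681)(0.1459) = 0.0829; H_s = arccos(0.0829) = 85.24°.
Sunset is at 12 + H_s/15 = 12 + 5.683 = 17.683 h local solar time.

17.68 h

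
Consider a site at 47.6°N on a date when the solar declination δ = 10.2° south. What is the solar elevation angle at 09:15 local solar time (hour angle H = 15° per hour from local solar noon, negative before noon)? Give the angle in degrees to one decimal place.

Hour angle H = 15° × (9.25 − 12) = -41.25°.
With φ = 47.6°, δ = -10.2°, H = -41.25°: sin φ sin δ = -0.1308, cos φ cos δ cos H = 0.4990, so cos θ_z = 0.3682.
θ_z = arccos(0.3682) = 68.40°, so the elevation is 90° − 68.40° = 21.60°.

21.6°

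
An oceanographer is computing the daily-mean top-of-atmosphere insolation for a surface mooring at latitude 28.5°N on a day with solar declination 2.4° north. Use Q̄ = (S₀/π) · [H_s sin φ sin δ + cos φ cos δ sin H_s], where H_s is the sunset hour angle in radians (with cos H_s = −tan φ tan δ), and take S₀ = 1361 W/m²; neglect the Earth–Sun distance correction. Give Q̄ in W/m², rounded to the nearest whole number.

394 W/m²

cos H_s = −tan(28.5°) · tan(2.4°) = -0.0228, so H_s = arccos(-0.0228) = 91.31°. In radians, H_s = 1.5937.
H_s sin φ sin δ = 1.5937 × 0.4772 × 0.0419 = 0.0319.
cos φ cos δ sin H_s = 0.8788 × 0.9991 × 0.9997 = 0.8777.
Q̄ = (1361/π) × (0.0319 + 0.8777) = 433.22 × 0.9096 = 394.06 W/m².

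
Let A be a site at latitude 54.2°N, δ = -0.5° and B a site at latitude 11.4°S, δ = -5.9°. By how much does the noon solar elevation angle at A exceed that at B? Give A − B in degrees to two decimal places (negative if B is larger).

-49.20°

A: 90° − |54.2 − (-0.5)| = 35.30°.
B: 90° − |-11.4 − (-5.9)| = 84.50°.
A − B = 35.30 − 84.50 = -49.20°.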